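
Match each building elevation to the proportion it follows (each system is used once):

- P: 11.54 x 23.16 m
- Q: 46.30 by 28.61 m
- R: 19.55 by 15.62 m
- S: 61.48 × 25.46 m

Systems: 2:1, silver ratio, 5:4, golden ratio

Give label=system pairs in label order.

Ratios: P ≈ 2.007; Q ≈ 1.618; R ≈ 1.252; S ≈ 2.415.
Targets: 2:1 ≈ 2.000; silver ratio ≈ 2.414; 5:4 ≈ 1.250; golden ratio ≈ 1.618.

P=2:1, Q=golden ratio, R=5:4, S=silver ratio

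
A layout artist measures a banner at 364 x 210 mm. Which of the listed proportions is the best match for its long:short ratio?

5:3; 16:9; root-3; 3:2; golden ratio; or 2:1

364/210 ≈ 1.733. Nearest candidates are root-3 (1.732, off by 0.001) and 16:9 (1.778, off by 0.045).

root-3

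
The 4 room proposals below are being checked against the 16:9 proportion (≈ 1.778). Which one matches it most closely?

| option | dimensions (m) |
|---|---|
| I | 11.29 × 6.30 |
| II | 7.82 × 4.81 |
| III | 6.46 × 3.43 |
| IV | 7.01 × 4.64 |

Target 16:9 ≈ 1.778.
I: 1.792 (Δ0.014)  II: 1.626 (Δ0.152)  III: 1.883 (Δ0.105)  IV: 1.511 (Δ0.267)

I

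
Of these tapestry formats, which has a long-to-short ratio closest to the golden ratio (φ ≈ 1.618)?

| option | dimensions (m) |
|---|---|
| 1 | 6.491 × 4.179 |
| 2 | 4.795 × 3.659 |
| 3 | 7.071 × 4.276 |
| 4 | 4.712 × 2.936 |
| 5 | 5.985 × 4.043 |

4

Ratios (long/short): 1 ≈ 1.553; 2 ≈ 1.310; 3 ≈ 1.654; 4 ≈ 1.605; 5 ≈ 1.480.
golden ratio ≈ 1.618; option 4 is nearest (Δ 0.013).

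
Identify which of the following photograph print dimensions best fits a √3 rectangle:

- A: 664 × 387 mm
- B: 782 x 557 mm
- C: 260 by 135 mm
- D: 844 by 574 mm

A

Ratios (long/short): A ≈ 1.716; B ≈ 1.404; C ≈ 1.926; D ≈ 1.470.
root-3 ≈ 1.732; option A is nearest (Δ 0.016).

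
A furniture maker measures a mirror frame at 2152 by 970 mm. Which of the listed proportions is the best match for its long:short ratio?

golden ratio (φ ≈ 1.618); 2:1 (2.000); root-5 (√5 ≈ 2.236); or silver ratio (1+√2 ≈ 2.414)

Ratio = 2152 / 970 ≈ 2.219.
Distances: golden ratio 1.618 (Δ 0.601); 2:1 2.000 (Δ 0.219); root-5 2.236 (Δ 0.017); silver ratio 2.414 (Δ 0.195).

root-5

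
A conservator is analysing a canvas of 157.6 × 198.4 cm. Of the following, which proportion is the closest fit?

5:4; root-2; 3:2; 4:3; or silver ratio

5:4

Ratio = 198.4 / 157.6 ≈ 1.259.
Distances: 5:4 1.250 (Δ 0.009); root-2 1.414 (Δ 0.155); 3:2 1.500 (Δ 0.241); 4:3 1.333 (Δ 0.074); silver ratio 2.414 (Δ 1.155).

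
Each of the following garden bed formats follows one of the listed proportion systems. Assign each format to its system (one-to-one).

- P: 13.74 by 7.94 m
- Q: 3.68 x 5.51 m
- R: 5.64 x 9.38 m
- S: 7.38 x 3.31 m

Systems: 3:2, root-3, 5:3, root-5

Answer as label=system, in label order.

P=root-3, Q=3:2, R=5:3, S=root-5

P = 13.74/7.94 ≈ 1.730 → root-3 (1.732)
Q = 5.51/3.68 ≈ 1.497 → 3:2 (1.500)
R = 9.38/5.64 ≈ 1.663 → 5:3 (1.667)
S = 7.38/3.31 ≈ 2.230 → root-5 (2.236)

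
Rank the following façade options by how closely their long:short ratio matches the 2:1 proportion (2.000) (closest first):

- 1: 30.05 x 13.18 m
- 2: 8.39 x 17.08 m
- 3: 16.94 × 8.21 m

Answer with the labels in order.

2, 3, 1

Ratios: 1 = 30.05 / 13.18 ≈ 2.280; 2 = 17.08 / 8.39 ≈ 2.036; 3 = 16.94 / 8.21 ≈ 2.063.
|Δ from 2.000|: 1 0.280; 2 0.036; 3 0.063.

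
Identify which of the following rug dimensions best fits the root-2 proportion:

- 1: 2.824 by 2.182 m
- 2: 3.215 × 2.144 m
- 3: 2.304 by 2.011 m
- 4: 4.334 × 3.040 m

Ratios (long/short): 1 ≈ 1.294; 2 ≈ 1.500; 3 ≈ 1.146; 4 ≈ 1.426.
root-2 ≈ 1.414; option 4 is nearest (Δ 0.012).

4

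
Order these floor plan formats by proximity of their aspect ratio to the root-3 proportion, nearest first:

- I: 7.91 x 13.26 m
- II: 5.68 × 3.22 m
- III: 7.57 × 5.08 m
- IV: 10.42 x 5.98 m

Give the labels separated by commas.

Ratios: I = 13.26 / 7.91 ≈ 1.676; II = 5.68 / 3.22 ≈ 1.764; III = 7.57 / 5.08 ≈ 1.490; IV = 10.42 / 5.98 ≈ 1.742.
|Δ from 1.732|: I 0.056; II 0.032; III 0.242; IV 0.010.

IV, II, I, III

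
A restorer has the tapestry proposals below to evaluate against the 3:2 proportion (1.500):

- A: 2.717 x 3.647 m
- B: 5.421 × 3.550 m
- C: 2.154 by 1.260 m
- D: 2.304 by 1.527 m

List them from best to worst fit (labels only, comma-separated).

Ratios: A = 3.647 / 2.717 ≈ 1.342; B = 5.421 / 3.550 ≈ 1.527; C = 2.154 / 1.260 ≈ 1.710; D = 2.304 / 1.527 ≈ 1.509.
|Δ from 1.500|: A 0.158; B 0.027; C 0.210; D 0.009.

D, B, A, C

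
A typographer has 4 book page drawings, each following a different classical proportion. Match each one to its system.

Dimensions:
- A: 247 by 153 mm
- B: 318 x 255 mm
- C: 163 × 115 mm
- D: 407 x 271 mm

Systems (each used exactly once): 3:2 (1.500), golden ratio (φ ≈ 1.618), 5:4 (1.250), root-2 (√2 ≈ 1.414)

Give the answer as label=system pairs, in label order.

A = 247/153 ≈ 1.614 → golden ratio (1.618)
B = 318/255 ≈ 1.247 → 5:4 (1.250)
C = 163/115 ≈ 1.417 → root-2 (1.414)
D = 407/271 ≈ 1.502 → 3:2 (1.500)

A=golden ratio, B=5:4, C=root-2, D=3:2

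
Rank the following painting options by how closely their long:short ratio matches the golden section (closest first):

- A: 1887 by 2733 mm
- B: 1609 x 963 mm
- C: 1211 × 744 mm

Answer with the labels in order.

C, B, A

Ratios: A = 2733 / 1887 ≈ 1.448; B = 1609 / 963 ≈ 1.671; C = 1211 / 744 ≈ 1.628.
|Δ from 1.618|: A 0.170; B 0.053; C 0.010.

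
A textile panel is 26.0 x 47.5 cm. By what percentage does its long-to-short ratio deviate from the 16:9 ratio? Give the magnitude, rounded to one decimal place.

2.8%

Ratio = 47.5 / 26.0 ≈ 1.8269.
Ideal 16:9 ≈ 1.7778. |1.8269 − 1.7778| / 1.7778 ≈ 2.76% → 2.8%.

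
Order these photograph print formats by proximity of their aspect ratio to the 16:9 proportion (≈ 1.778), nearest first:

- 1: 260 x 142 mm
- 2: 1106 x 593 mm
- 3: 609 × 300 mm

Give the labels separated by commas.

Ratios: 1 = 260 / 142 ≈ 1.831; 2 = 1106 / 593 ≈ 1.865; 3 = 609 / 300 ≈ 2.030.
|Δ from 1.778|: 1 0.053; 2 0.087; 3 0.252.

1, 2, 3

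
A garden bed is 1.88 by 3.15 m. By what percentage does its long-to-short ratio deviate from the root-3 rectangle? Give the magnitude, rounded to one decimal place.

Ratio = 3.15 / 1.88 ≈ 1.6755.
Ideal root-3 ≈ 1.7321. |1.6755 − 1.7321| / 1.7321 ≈ 3.27% → 3.3%.

3.3%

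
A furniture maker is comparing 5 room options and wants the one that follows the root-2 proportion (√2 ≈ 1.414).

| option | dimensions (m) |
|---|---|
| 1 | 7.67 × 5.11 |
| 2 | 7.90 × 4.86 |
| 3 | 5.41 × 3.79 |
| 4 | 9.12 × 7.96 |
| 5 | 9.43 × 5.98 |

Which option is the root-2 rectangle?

3

Ratios (long/short): 1 ≈ 1.501; 2 ≈ 1.626; 3 ≈ 1.427; 4 ≈ 1.146; 5 ≈ 1.577.
root-2 ≈ 1.414; option 3 is nearest (Δ 0.013).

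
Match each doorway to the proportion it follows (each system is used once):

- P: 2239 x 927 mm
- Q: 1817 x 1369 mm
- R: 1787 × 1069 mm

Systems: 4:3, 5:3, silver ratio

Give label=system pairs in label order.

P=silver ratio, Q=4:3, R=5:3

Ratios: P ≈ 2.415; Q ≈ 1.327; R ≈ 1.672.
Targets: 4:3 ≈ 1.333; 5:3 ≈ 1.667; silver ratio ≈ 2.414.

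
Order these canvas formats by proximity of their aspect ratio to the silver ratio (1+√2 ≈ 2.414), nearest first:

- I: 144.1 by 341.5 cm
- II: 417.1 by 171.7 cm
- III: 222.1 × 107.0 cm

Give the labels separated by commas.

Ratios: I = 341.5 / 144.1 ≈ 2.370; II = 417.1 / 171.7 ≈ 2.429; III = 222.1 / 107.0 ≈ 2.076.
|Δ from 2.414|: I 0.044; II 0.015; III 0.338.

II, I, III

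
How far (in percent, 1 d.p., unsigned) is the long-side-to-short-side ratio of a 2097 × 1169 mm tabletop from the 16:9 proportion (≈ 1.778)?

Ratio = 2097 / 1169 ≈ 1.7938.
Ideal 16:9 ≈ 1.7778. |1.7938 − 1.7778| / 1.7778 ≈ 0.90% → 0.9%.

0.9%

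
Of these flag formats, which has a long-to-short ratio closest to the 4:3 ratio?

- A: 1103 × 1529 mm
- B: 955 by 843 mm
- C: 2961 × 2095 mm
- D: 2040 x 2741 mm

D

Target 4:3 ≈ 1.333.
A: 1.386 (Δ0.053)  B: 1.133 (Δ0.200)  C: 1.413 (Δ0.080)  D: 1.344 (Δ0.011)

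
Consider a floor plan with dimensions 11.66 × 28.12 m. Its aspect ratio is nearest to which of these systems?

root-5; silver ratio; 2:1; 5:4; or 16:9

silver ratio

28.12/11.66 ≈ 2.412. Nearest candidates are silver ratio (2.414, off by 0.002) and root-5 (2.236, off by 0.176).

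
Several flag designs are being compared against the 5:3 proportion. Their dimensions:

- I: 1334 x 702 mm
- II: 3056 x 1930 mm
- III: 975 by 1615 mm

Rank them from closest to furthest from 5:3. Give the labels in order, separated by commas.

Ratios: I = 1334 / 702 ≈ 1.900; II = 3056 / 1930 ≈ 1.583; III = 1615 / 975 ≈ 1.656.
|Δ from 1.667|: I 0.233; II 0.084; III 0.011.

III, II, I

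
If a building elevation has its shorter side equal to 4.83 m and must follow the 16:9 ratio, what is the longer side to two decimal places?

8.59 m

16:9 ≈ 1.77778.
Longer side = 4.83 × 1.77778 ≈ 8.5867 → 8.59 m.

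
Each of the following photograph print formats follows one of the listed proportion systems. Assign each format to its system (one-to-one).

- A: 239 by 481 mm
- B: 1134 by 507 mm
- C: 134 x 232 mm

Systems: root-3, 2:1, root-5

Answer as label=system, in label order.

A=2:1, B=root-5, C=root-3

A = 481/239 ≈ 2.013 → 2:1 (2.000)
B = 1134/507 ≈ 2.237 → root-5 (2.236)
C = 232/134 ≈ 1.731 → root-3 (1.732)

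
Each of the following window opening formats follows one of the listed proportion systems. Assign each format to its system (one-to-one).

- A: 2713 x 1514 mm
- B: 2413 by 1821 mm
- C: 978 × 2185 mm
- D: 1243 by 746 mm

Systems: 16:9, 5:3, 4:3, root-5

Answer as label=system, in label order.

Ratios: A ≈ 1.792; B ≈ 1.325; C ≈ 2.234; D ≈ 1.666.
Targets: 16:9 ≈ 1.778; 5:3 ≈ 1.667; 4:3 ≈ 1.333; root-5 ≈ 2.236.

A=16:9, B=4:3, C=root-5, D=5:3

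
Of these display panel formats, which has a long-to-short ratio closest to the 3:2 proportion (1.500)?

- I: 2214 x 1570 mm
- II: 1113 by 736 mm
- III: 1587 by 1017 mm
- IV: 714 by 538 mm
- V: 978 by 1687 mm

II

Target 3:2 ≈ 1.500.
I: 1.410 (Δ0.090)  II: 1.512 (Δ0.012)  III: 1.560 (Δ0.060)  IV: 1.327 (Δ0.173)  V: 1.725 (Δ0.225)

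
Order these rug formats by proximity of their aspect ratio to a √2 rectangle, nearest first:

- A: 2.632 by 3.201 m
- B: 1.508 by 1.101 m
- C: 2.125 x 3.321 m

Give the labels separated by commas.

Ratios: A = 3.201 / 2.632 ≈ 1.216; B = 1.508 / 1.101 ≈ 1.370; C = 3.321 / 2.125 ≈ 1.563.
|Δ from 1.414|: A 0.198; B 0.044; C 0.149.

B, C, A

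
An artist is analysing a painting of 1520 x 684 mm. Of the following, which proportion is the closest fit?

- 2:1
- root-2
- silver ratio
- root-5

1520/684 ≈ 2.222. Nearest candidates are root-5 (2.236, off by 0.014) and silver ratio (2.414, off by 0.192).

root-5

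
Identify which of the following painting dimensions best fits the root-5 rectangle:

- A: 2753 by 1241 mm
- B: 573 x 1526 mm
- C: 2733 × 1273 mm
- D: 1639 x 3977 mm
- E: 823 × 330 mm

A

Target root-5 ≈ 2.236.
A: 2.218 (Δ0.018)  B: 2.663 (Δ0.427)  C: 2.147 (Δ0.089)  D: 2.426 (Δ0.190)  E: 2.494 (Δ0.258)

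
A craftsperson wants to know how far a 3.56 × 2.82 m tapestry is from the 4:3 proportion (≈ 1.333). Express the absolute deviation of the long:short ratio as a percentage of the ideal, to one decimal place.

5.3%

Ratio = 3.56 / 2.82 ≈ 1.2624.
Ideal 4:3 ≈ 1.3333. |1.2624 − 1.3333| / 1.3333 ≈ 5.32% → 5.3%.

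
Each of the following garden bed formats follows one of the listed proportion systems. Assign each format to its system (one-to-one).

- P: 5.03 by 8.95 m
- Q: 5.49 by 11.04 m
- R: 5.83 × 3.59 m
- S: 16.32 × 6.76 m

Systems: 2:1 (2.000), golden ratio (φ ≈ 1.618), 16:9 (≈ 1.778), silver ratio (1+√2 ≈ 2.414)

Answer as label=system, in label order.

P = 8.95/5.03 ≈ 1.779 → 16:9 (1.778)
Q = 11.04/5.49 ≈ 2.011 → 2:1 (2.000)
R = 5.83/3.59 ≈ 1.624 → golden ratio (1.618)
S = 16.32/6.76 ≈ 2.414 → silver ratio (2.414)

P=16:9, Q=2:1, R=golden ratio, S=silver ratio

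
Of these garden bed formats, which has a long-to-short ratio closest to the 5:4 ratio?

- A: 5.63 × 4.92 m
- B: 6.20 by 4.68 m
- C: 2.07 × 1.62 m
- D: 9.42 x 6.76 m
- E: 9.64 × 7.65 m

Ratios (long/short): A ≈ 1.144; B ≈ 1.325; C ≈ 1.278; D ≈ 1.393; E ≈ 1.260.
5:4 ≈ 1.250; option E is nearest (Δ 0.010).

E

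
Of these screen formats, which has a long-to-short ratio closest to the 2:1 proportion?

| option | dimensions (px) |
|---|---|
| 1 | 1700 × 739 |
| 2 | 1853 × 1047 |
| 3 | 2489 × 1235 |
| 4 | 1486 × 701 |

3

Target 2:1 ≈ 2.000.
1: 2.300 (Δ0.300)  2: 1.770 (Δ0.230)  3: 2.015 (Δ0.015)  4: 2.120 (Δ0.120)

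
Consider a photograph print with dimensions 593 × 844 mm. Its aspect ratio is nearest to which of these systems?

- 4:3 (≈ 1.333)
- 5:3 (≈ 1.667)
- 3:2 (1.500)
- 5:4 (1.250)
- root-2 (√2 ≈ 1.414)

844/593 ≈ 1.423. Nearest candidates are root-2 (1.414, off by 0.009) and 3:2 (1.500, off by 0.077).

root-2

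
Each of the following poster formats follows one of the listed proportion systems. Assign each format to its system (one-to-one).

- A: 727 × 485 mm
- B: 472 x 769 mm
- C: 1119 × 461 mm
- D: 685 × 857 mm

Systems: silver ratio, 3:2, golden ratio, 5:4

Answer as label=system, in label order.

Ratios: A ≈ 1.499; B ≈ 1.629; C ≈ 2.427; D ≈ 1.251.
Targets: silver ratio ≈ 2.414; 3:2 ≈ 1.500; golden ratio ≈ 1.618; 5:4 ≈ 1.250.

A=3:2, B=golden ratio, C=silver ratio, D=5:4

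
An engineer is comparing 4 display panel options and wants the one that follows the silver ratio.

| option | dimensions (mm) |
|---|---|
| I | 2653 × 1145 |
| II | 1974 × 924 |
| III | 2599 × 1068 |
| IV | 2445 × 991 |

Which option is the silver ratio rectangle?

III

Ratios (long/short): I ≈ 2.317; II ≈ 2.136; III ≈ 2.434; IV ≈ 2.467.
silver ratio ≈ 2.414; option III is nearest (Δ 0.020).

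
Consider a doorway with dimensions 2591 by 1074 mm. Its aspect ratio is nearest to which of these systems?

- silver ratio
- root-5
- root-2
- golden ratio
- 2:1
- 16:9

silver ratio

2591/1074 ≈ 2.412. Nearest candidates are silver ratio (2.414, off by 0.002) and root-5 (2.236, off by 0.176).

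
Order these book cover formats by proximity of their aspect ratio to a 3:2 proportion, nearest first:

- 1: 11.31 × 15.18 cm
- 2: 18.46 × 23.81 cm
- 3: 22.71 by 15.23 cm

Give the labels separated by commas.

3, 1, 2

Ratios: 1 = 15.18 / 11.31 ≈ 1.342; 2 = 23.81 / 18.46 ≈ 1.290; 3 = 22.71 / 15.23 ≈ 1.491.
|Δ from 1.500|: 1 0.158; 2 0.210; 3 0.009.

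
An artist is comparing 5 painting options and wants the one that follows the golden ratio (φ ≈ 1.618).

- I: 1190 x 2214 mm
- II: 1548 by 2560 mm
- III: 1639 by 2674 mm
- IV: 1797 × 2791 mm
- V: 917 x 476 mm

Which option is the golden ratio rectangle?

Target golden ratio ≈ 1.618.
I: 1.861 (Δ0.243)  II: 1.654 (Δ0.036)  III: 1.631 (Δ0.013)  IV: 1.553 (Δ0.065)  V: 1.926 (Δ0.308)

III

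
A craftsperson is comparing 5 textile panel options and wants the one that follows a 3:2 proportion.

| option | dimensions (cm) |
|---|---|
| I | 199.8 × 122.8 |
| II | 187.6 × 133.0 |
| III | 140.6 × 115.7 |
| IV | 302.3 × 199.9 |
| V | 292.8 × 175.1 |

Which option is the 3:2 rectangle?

IV

Ratios (long/short): I ≈ 1.627; II ≈ 1.411; III ≈ 1.215; IV ≈ 1.512; V ≈ 1.672.
3:2 ≈ 1.500; option IV is nearest (Δ 0.012).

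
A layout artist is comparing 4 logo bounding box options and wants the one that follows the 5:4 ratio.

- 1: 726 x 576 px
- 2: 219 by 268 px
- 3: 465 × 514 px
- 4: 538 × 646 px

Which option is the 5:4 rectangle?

1

Ratios (long/short): 1 ≈ 1.260; 2 ≈ 1.224; 3 ≈ 1.105; 4 ≈ 1.201.
5:4 ≈ 1.250; option 1 is nearest (Δ 0.010).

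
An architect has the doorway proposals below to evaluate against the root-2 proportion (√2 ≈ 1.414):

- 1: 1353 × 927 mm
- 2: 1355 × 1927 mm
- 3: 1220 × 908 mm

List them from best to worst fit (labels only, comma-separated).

2, 1, 3

1: 1353/927 ≈ 1.460 → |1.460 − 1.414| = 0.046
2: 1927/1355 ≈ 1.422 → |1.422 − 1.414| = 0.008
3: 1220/908 ≈ 1.344 → |1.344 − 1.414| = 0.070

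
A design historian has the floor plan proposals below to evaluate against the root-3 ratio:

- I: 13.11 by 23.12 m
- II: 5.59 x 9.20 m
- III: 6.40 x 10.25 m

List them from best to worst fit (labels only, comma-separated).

Ratios: I = 23.12 / 13.11 ≈ 1.764; II = 9.20 / 5.59 ≈ 1.646; III = 10.25 / 6.40 ≈ 1.602.
|Δ from 1.732|: I 0.032; II 0.086; III 0.130.

I, II, III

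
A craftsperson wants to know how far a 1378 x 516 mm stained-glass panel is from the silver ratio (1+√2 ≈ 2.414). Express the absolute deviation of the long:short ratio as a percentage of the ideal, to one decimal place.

10.6%

Ratio = 1378 / 516 ≈ 2.6705.
Ideal silver ratio ≈ 2.4142. |2.6705 − 2.4142| / 2.4142 ≈ 10.62% → 10.6%.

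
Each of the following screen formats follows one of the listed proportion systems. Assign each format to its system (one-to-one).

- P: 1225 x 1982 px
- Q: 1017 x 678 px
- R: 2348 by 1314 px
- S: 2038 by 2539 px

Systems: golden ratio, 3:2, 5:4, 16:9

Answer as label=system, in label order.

P=golden ratio, Q=3:2, R=16:9, S=5:4

P = 1982/1225 ≈ 1.618 → golden ratio (1.618)
Q = 1017/678 ≈ 1.500 → 3:2 (1.500)
R = 2348/1314 ≈ 1.787 → 16:9 (1.778)
S = 2539/2038 ≈ 1.246 → 5:4 (1.250)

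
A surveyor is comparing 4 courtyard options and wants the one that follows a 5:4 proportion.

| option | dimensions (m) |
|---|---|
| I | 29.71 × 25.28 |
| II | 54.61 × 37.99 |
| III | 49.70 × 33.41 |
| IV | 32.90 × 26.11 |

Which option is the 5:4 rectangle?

IV

Ratios (long/short): I ≈ 1.175; II ≈ 1.437; III ≈ 1.488; IV ≈ 1.260.
5:4 ≈ 1.250; option IV is nearest (Δ 0.010).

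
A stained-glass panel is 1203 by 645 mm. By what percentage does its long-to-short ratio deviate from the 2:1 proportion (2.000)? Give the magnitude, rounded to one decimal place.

Ratio = 1203 / 645 ≈ 1.8651.
Ideal 2:1 = 2.0000. |1.8651 − 2.0000| / 2.0000 ≈ 6.75% → 6.7%.

6.7%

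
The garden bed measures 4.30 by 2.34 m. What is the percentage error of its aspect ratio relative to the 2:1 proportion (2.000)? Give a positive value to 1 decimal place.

Ratio = 4.30 / 2.34 ≈ 1.8376.
Ideal 2:1 = 2.0000. |1.8376 − 2.0000| / 2.0000 ≈ 8.12% → 8.1%.

8.1%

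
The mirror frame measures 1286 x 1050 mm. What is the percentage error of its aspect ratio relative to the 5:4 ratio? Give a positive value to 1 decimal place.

Ratio = 1286 / 1050 ≈ 1.2248.
Ideal 5:4 = 1.2500. |1.2248 − 1.2500| / 1.2500 ≈ 2.02% → 2.0%.

2.0%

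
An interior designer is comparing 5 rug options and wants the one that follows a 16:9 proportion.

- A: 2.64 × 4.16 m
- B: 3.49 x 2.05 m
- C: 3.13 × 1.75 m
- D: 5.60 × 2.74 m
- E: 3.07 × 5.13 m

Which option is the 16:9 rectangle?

C

Target 16:9 ≈ 1.778.
A: 1.576 (Δ0.202)  B: 1.702 (Δ0.076)  C: 1.789 (Δ0.011)  D: 2.044 (Δ0.266)  E: 1.671 (Δ0.107)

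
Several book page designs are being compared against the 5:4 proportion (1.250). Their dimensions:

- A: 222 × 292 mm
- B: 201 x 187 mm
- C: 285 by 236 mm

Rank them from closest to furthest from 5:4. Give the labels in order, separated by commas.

Ratios: A = 292 / 222 ≈ 1.315; B = 201 / 187 ≈ 1.075; C = 285 / 236 ≈ 1.208.
|Δ from 1.250|: A 0.065; B 0.175; C 0.042.

C, A, B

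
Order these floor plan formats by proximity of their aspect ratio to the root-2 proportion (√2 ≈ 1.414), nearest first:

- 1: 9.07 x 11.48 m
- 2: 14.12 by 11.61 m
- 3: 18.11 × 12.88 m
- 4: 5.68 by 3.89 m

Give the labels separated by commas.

3, 4, 1, 2

1: 11.48/9.07 ≈ 1.266 → |1.266 − 1.414| = 0.148
2: 14.12/11.61 ≈ 1.216 → |1.216 − 1.414| = 0.198
3: 18.11/12.88 ≈ 1.406 → |1.406 − 1.414| = 0.008
4: 5.68/3.89 ≈ 1.460 → |1.460 − 1.414| = 0.046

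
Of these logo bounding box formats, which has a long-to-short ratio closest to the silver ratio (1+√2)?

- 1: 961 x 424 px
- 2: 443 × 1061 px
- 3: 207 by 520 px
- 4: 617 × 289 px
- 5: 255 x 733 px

2

Target silver ratio ≈ 2.414.
1: 2.267 (Δ0.147)  2: 2.395 (Δ0.019)  3: 2.512 (Δ0.098)  4: 2.135 (Δ0.279)  5: 2.875 (Δ0.461)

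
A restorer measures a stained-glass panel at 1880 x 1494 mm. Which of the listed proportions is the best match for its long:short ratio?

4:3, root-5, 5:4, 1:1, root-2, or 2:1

1880/1494 ≈ 1.258. Nearest candidates are 5:4 (1.250, off by 0.008) and 4:3 (1.333, off by 0.075).

5:4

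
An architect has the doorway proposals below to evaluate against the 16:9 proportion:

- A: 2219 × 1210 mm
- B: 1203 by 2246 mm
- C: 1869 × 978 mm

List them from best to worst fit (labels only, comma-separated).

A, B, C

A: 2219/1210 ≈ 1.834 → |1.834 − 1.778| = 0.056
B: 2246/1203 ≈ 1.867 → |1.867 − 1.778| = 0.089
C: 1869/978 ≈ 1.911 → |1.911 − 1.778| = 0.133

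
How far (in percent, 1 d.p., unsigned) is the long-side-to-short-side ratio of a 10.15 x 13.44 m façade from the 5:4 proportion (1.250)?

5.9%

Ratio = 13.44 / 10.15 ≈ 1.3241.
Ideal 5:4 = 1.2500. |1.3241 − 1.2500| / 1.2500 ≈ 5.93% → 5.9%.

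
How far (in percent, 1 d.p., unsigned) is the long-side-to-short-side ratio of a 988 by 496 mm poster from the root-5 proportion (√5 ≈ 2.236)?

10.9%

Ratio = 988 / 496 ≈ 1.9919.
Ideal root-5 ≈ 2.2361. |1.9919 − 2.2361| / 2.2361 ≈ 10.92% → 10.9%.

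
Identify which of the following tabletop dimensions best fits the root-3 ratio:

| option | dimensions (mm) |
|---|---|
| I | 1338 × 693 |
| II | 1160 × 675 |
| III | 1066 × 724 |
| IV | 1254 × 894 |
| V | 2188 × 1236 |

Target root-3 ≈ 1.732.
I: 1.931 (Δ0.199)  II: 1.719 (Δ0.013)  III: 1.472 (Δ0.260)  IV: 1.403 (Δ0.329)  V: 1.770 (Δ0.038)

II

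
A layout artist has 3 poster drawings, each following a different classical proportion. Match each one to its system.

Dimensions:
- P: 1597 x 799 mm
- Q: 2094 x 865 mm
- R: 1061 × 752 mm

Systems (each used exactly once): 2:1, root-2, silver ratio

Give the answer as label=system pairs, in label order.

P = 1597/799 ≈ 1.999 → 2:1 (2.000)
Q = 2094/865 ≈ 2.421 → silver ratio (2.414)
R = 1061/752 ≈ 1.411 → root-2 (1.414)

P=2:1, Q=silver ratio, R=root-2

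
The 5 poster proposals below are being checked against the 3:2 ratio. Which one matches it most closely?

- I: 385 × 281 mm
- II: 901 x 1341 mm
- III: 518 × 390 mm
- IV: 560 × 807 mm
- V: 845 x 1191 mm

II

Target 3:2 ≈ 1.500.
I: 1.370 (Δ0.130)  II: 1.488 (Δ0.012)  III: 1.328 (Δ0.172)  IV: 1.441 (Δ0.059)  V: 1.409 (Δ0.091)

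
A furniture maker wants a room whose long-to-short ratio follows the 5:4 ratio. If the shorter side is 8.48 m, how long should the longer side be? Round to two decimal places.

5:4 = 1.25000.
Longer side = 8.48 × 1.25000 ≈ 10.6000 → 10.60 m.

10.60 m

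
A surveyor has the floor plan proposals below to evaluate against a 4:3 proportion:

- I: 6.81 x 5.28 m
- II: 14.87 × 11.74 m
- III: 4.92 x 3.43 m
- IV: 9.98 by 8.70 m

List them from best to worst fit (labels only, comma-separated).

Ratios: I = 6.81 / 5.28 ≈ 1.290; II = 14.87 / 11.74 ≈ 1.267; III = 4.92 / 3.43 ≈ 1.434; IV = 9.98 / 8.70 ≈ 1.147.
|Δ from 1.333|: I 0.043; II 0.066; III 0.101; IV 0.186.

I, II, III, IV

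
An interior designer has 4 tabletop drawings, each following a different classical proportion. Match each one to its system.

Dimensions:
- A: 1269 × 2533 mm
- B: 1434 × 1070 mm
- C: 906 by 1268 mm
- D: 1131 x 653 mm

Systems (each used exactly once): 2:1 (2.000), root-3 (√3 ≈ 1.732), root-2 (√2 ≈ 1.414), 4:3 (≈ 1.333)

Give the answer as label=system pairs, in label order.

A=2:1, B=4:3, C=root-2, D=root-3

Ratios: A ≈ 1.996; B ≈ 1.340; C ≈ 1.400; D ≈ 1.732.
Targets: 2:1 ≈ 2.000; root-3 ≈ 1.732; root-2 ≈ 1.414; 4:3 ≈ 1.333.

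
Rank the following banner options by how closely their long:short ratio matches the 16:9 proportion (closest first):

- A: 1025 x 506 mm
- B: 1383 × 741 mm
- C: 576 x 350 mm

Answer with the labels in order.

B, C, A

Ratios: A = 1025 / 506 ≈ 2.026; B = 1383 / 741 ≈ 1.866; C = 576 / 350 ≈ 1.646.
|Δ from 1.778|: A 0.248; B 0.088; C 0.132.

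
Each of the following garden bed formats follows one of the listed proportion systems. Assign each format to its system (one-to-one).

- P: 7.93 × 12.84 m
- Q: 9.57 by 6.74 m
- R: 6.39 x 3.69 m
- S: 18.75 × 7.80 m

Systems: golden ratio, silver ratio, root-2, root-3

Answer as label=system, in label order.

P = 12.84/7.93 ≈ 1.619 → golden ratio (1.618)
Q = 9.57/6.74 ≈ 1.420 → root-2 (1.414)
R = 6.39/3.69 ≈ 1.732 → root-3 (1.732)
S = 18.75/7.80 ≈ 2.404 → silver ratio (2.414)

P=golden ratio, Q=root-2, R=root-3, S=silver ratio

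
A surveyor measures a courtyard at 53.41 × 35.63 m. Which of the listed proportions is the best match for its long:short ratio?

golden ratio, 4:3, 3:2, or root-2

53.41/35.63 ≈ 1.499. Nearest candidates are 3:2 (1.500, off by 0.001) and root-2 (1.414, off by 0.085).

3:2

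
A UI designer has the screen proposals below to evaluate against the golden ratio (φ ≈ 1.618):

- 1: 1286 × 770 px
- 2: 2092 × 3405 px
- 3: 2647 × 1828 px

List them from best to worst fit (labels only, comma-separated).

1: 1286/770 ≈ 1.670 → |1.670 − 1.618| = 0.052
2: 3405/2092 ≈ 1.628 → |1.628 − 1.618| = 0.010
3: 2647/1828 ≈ 1.448 → |1.448 − 1.618| = 0.170

2, 1, 3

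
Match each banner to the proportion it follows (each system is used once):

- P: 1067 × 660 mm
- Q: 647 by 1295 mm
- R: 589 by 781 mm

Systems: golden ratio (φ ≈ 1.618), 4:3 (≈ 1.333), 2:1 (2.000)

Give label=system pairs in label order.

Ratios: P ≈ 1.617; Q ≈ 2.002; R ≈ 1.326.
Targets: golden ratio ≈ 1.618; 4:3 ≈ 1.333; 2:1 ≈ 2.000.

P=golden ratio, Q=2:1, R=4:3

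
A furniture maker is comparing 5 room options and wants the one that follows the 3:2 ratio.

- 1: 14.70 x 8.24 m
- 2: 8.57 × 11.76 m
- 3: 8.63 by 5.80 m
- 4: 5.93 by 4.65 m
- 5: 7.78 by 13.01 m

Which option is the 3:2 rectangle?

Ratios (long/short): 1 ≈ 1.784; 2 ≈ 1.372; 3 ≈ 1.488; 4 ≈ 1.275; 5 ≈ 1.672.
3:2 ≈ 1.500; option 3 is nearest (Δ 0.012).

3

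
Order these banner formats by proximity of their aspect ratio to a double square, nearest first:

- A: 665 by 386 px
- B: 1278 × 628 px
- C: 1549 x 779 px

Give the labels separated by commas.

C, B, A

Ratios: A = 665 / 386 ≈ 1.723; B = 1278 / 628 ≈ 2.035; C = 1549 / 779 ≈ 1.988.
|Δ from 2.000|: A 0.277; B 0.035; C 0.012.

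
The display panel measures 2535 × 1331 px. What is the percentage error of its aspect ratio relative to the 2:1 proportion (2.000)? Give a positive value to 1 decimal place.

4.8%

Ratio = 2535 / 1331 ≈ 1.9046.
Ideal 2:1 = 2.0000. |1.9046 − 2.0000| / 2.0000 ≈ 4.77% → 4.8%.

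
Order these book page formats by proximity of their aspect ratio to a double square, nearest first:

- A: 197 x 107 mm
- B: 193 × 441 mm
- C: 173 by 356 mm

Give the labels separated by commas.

Ratios: A = 197 / 107 ≈ 1.841; B = 441 / 193 ≈ 2.285; C = 356 / 173 ≈ 2.058.
|Δ from 2.000|: A 0.159; B 0.285; C 0.058.

C, A, B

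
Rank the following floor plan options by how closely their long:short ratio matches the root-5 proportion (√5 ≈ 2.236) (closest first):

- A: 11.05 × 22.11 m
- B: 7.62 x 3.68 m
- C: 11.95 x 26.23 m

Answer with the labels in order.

A: 22.11/11.05 ≈ 2.001 → |2.001 − 2.236| = 0.235
B: 7.62/3.68 ≈ 2.071 → |2.071 − 2.236| = 0.165
C: 26.23/11.95 ≈ 2.195 → |2.195 − 2.236| = 0.041

C, B, A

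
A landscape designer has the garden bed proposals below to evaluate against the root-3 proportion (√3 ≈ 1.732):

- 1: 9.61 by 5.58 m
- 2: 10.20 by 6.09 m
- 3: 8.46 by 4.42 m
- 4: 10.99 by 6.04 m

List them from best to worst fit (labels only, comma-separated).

Ratios: 1 = 9.61 / 5.58 ≈ 1.722; 2 = 10.20 / 6.09 ≈ 1.675; 3 = 8.46 / 4.42 ≈ 1.914; 4 = 10.99 / 6.04 ≈ 1.820.
|Δ from 1.732|: 1 0.010; 2 0.057; 3 0.182; 4 0.088.

1, 2, 4, 3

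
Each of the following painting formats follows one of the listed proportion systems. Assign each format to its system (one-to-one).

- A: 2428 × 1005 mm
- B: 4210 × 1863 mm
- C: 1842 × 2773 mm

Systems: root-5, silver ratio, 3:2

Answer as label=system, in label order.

A=silver ratio, B=root-5, C=3:2

A = 2428/1005 ≈ 2.416 → silver ratio (2.414)
B = 4210/1863 ≈ 2.260 → root-5 (2.236)
C = 2773/1842 ≈ 1.505 → 3:2 (1.500)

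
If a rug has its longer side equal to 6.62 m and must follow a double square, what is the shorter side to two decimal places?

2:1 = 2.00000.
Shorter side = 6.62 ÷ 2.00000 ≈ 3.3100 → 3.31 m.

3.31 m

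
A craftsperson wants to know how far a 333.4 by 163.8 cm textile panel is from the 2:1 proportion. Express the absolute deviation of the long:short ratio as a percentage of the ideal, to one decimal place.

Ratio = 333.4 / 163.8 ≈ 2.0354.
Ideal 2:1 = 2.0000. |2.0354 − 2.0000| / 2.0000 ≈ 1.77% → 1.8%.

1.8%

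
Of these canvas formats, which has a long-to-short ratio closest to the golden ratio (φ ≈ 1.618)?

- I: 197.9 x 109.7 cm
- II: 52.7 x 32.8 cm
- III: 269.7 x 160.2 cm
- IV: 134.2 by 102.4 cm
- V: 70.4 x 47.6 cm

II

Ratios (long/short): I ≈ 1.804; II ≈ 1.607; III ≈ 1.684; IV ≈ 1.311; V ≈ 1.479.
golden ratio ≈ 1.618; option II is nearest (Δ 0.011).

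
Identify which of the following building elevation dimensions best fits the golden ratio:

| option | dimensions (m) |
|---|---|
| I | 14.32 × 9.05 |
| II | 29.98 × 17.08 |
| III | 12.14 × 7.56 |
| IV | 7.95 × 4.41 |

III

Target golden ratio ≈ 1.618.
I: 1.582 (Δ0.036)  II: 1.755 (Δ0.137)  III: 1.606 (Δ0.012)  IV: 1.803 (Δ0.185)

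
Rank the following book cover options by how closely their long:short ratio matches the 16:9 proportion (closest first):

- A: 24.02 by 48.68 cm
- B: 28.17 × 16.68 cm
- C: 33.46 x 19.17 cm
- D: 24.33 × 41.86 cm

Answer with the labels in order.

A: 48.68/24.02 ≈ 2.027 → |2.027 − 1.778| = 0.249
B: 28.17/16.68 ≈ 1.689 → |1.689 − 1.778| = 0.089
C: 33.46/19.17 ≈ 1.745 → |1.745 − 1.778| = 0.033
D: 41.86/24.33 ≈ 1.721 → |1.721 − 1.778| = 0.057

C, D, B, A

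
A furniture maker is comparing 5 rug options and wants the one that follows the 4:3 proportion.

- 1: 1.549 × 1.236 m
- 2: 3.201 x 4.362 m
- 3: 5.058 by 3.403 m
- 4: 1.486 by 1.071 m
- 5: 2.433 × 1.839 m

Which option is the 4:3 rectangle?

Target 4:3 ≈ 1.333.
1: 1.253 (Δ0.080)  2: 1.363 (Δ0.030)  3: 1.486 (Δ0.153)  4: 1.387 (Δ0.054)  5: 1.323 (Δ0.010)

5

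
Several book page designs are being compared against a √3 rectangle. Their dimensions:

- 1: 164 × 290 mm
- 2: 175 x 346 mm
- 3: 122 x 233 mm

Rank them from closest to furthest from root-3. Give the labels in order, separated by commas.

Ratios: 1 = 290 / 164 ≈ 1.768; 2 = 346 / 175 ≈ 1.977; 3 = 233 / 122 ≈ 1.910.
|Δ from 1.732|: 1 0.036; 2 0.245; 3 0.178.

1, 3, 2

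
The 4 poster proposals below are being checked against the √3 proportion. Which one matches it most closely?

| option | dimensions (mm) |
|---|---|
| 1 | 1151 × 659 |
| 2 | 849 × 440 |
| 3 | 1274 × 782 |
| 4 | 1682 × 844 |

Ratios (long/short): 1 ≈ 1.747; 2 ≈ 1.930; 3 ≈ 1.629; 4 ≈ 1.993.
root-3 ≈ 1.732; option 1 is nearest (Δ 0.015).

1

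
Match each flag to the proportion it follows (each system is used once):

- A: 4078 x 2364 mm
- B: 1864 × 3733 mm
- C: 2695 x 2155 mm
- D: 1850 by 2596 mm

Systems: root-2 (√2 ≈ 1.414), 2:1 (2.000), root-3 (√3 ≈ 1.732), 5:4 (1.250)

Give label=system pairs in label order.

A=root-3, B=2:1, C=5:4, D=root-2

Ratios: A ≈ 1.725; B ≈ 2.003; C ≈ 1.251; D ≈ 1.403.
Targets: root-2 ≈ 1.414; 2:1 ≈ 2.000; root-3 ≈ 1.732; 5:4 ≈ 1.250.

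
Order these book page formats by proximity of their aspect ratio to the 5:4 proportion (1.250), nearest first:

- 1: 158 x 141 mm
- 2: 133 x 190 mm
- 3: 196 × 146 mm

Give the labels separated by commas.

3, 1, 2

Ratios: 1 = 158 / 141 ≈ 1.121; 2 = 190 / 133 ≈ 1.429; 3 = 196 / 146 ≈ 1.342.
|Δ from 1.250|: 1 0.129; 2 0.179; 3 0.092.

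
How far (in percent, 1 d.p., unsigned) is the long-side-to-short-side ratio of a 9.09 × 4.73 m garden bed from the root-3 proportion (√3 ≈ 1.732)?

11.0%

Ratio = 9.09 / 4.73 ≈ 1.9218.
Ideal root-3 ≈ 1.7321. |1.9218 − 1.7321| / 1.7321 ≈ 10.95% → 11.0%.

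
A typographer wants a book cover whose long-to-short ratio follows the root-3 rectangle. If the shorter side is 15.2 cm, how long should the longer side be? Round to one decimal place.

root-3 ≈ 1.73205.
Longer side = 15.2 × 1.73205 ≈ 26.327 → 26.3 cm.

26.3 cm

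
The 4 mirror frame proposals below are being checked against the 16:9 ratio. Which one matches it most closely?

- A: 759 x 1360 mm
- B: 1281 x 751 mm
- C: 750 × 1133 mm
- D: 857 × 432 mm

Target 16:9 ≈ 1.778.
A: 1.792 (Δ0.014)  B: 1.706 (Δ0.072)  C: 1.511 (Δ0.267)  D: 1.984 (Δ0.206)

A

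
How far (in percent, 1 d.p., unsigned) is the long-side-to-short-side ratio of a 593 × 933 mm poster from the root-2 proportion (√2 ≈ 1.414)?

Ratio = 933 / 593 ≈ 1.5734.
Ideal root-2 ≈ 1.4142. |1.5734 − 1.4142| / 1.4142 ≈ 11.26% → 11.3%.

11.3%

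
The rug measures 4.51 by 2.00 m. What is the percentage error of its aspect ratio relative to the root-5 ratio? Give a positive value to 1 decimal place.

Ratio = 4.51 / 2.00 ≈ 2.2550.
Ideal root-5 ≈ 2.2361. |2.2550 − 2.2361| / 2.2361 ≈ 0.85% → 0.8%.

0.8%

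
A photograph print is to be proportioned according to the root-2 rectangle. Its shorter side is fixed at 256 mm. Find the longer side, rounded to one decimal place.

362.0 mm

root-2 ≈ 1.41421.
Longer side = 256 × 1.41421 ≈ 362.038 → 362.0 mm.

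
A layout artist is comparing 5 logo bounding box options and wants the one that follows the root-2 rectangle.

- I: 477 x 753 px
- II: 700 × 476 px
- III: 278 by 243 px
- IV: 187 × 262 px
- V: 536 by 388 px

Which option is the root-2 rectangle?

Target root-2 ≈ 1.414.
I: 1.579 (Δ0.165)  II: 1.471 (Δ0.057)  III: 1.144 (Δ0.270)  IV: 1.401 (Δ0.013)  V: 1.381 (Δ0.033)

IV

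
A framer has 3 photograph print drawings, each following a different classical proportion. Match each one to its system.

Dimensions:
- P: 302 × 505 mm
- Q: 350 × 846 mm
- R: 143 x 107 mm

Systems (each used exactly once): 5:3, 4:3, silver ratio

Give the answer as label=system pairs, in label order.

Ratios: P ≈ 1.672; Q ≈ 2.417; R ≈ 1.336.
Targets: 5:3 ≈ 1.667; 4:3 ≈ 1.333; silver ratio ≈ 2.414.

P=5:3, Q=silver ratio, R=4:3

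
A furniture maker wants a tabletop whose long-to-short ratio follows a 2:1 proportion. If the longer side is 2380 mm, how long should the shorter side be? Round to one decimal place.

2:1 = 2.00000.
Shorter side = 2380 ÷ 2.00000 ≈ 1190.000 → 1190.0 mm.

1190.0 mm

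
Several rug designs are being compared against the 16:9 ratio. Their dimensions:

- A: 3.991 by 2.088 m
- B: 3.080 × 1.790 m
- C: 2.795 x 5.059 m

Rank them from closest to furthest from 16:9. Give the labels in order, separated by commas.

Ratios: A = 3.991 / 2.088 ≈ 1.911; B = 3.080 / 1.790 ≈ 1.721; C = 5.059 / 2.795 ≈ 1.810.
|Δ from 1.778|: A 0.133; B 0.057; C 0.032.

C, B, A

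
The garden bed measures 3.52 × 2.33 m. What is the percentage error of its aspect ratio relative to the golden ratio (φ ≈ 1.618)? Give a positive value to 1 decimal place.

Ratio = 3.52 / 2.33 ≈ 1.5107.
Ideal golden ratio ≈ 1.6180. |1.5107 − 1.6180| / 1.6180 ≈ 6.63% → 6.6%.

6.6%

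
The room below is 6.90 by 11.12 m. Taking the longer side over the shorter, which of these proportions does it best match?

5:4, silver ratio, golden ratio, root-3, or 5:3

golden ratio

11.12/6.90 ≈ 1.612. Nearest candidates are golden ratio (1.618, off by 0.006) and 5:3 (1.667, off by 0.055).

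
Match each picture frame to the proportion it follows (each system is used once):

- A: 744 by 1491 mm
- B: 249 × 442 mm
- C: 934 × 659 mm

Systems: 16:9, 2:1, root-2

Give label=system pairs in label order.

A=2:1, B=16:9, C=root-2

Ratios: A ≈ 2.004; B ≈ 1.775; C ≈ 1.417.
Targets: 16:9 ≈ 1.778; 2:1 ≈ 2.000; root-2 ≈ 1.414.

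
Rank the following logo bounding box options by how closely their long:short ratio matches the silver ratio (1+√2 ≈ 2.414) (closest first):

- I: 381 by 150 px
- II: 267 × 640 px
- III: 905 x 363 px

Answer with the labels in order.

II, III, I

I: 381/150 ≈ 2.540 → |2.540 − 2.414| = 0.126
II: 640/267 ≈ 2.397 → |2.397 − 2.414| = 0.017
III: 905/363 ≈ 2.493 → |2.493 − 2.414| = 0.079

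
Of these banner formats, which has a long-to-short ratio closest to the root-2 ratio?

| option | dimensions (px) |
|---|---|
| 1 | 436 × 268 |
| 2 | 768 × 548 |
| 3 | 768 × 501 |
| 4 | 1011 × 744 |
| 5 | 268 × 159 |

Target root-2 ≈ 1.414.
1: 1.627 (Δ0.213)  2: 1.401 (Δ0.013)  3: 1.533 (Δ0.119)  4: 1.359 (Δ0.055)  5: 1.686 (Δ0.272)

2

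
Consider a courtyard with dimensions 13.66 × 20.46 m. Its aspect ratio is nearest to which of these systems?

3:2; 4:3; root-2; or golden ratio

3:2

20.46/13.66 ≈ 1.498. Nearest candidates are 3:2 (1.500, off by 0.002) and root-2 (1.414, off by 0.084).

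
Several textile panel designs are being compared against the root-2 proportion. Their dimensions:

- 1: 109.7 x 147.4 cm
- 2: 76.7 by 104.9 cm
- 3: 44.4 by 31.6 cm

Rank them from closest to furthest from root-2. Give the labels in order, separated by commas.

3, 2, 1

1: 147.4/109.7 ≈ 1.344 → |1.344 − 1.414| = 0.070
2: 104.9/76.7 ≈ 1.368 → |1.368 − 1.414| = 0.046
3: 44.4/31.6 ≈ 1.405 → |1.405 − 1.414| = 0.009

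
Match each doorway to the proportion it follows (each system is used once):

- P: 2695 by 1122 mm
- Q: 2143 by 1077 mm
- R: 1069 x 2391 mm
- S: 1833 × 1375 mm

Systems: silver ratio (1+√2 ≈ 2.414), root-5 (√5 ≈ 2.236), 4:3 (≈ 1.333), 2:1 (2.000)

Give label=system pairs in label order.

Ratios: P ≈ 2.402; Q ≈ 1.990; R ≈ 2.237; S ≈ 1.333.
Targets: silver ratio ≈ 2.414; root-5 ≈ 2.236; 4:3 ≈ 1.333; 2:1 ≈ 2.000.

P=silver ratio, Q=2:1, R=root-5, S=4:3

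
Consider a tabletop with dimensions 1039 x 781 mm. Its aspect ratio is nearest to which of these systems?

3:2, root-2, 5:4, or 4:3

4:3

Ratio = 1039 / 781 ≈ 1.330.
Distances: 3:2 1.500 (Δ 0.170); root-2 1.414 (Δ 0.084); 5:4 1.250 (Δ 0.080); 4:3 1.333 (Δ 0.003).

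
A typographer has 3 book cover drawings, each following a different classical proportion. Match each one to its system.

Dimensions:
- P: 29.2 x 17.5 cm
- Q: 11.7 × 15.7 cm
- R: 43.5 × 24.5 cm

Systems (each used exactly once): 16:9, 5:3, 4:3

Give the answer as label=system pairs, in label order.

Ratios: P ≈ 1.669; Q ≈ 1.342; R ≈ 1.776.
Targets: 16:9 ≈ 1.778; 5:3 ≈ 1.667; 4:3 ≈ 1.333.

P=5:3, Q=4:3, R=16:9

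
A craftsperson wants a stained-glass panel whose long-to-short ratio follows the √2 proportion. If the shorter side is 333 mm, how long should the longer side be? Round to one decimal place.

root-2 ≈ 1.41421.
Longer side = 333 × 1.41421 ≈ 470.932 → 470.9 mm.

470.9 mm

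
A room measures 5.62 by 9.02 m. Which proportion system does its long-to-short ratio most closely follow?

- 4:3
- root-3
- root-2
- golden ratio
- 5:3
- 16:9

golden ratio

9.02/5.62 ≈ 1.605. Nearest candidates are golden ratio (1.618, off by 0.013) and 5:3 (1.667, off by 0.062).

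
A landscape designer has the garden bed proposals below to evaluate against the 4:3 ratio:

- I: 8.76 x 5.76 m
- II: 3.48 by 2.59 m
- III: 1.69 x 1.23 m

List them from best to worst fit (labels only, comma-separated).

Ratios: I = 8.76 / 5.76 ≈ 1.521; II = 3.48 / 2.59 ≈ 1.344; III = 1.69 / 1.23 ≈ 1.374.
|Δ from 1.333|: I 0.188; II 0.011; III 0.041.

II, III, I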